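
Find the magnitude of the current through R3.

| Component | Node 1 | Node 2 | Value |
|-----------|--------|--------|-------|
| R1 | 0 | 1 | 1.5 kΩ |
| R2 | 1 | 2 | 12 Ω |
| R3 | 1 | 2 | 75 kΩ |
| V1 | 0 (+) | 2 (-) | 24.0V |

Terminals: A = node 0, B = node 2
Nodal analysis, taking node 2 as the 0 V reference.
Source V1 fixes V_0 = 24 V.
KCL at each unknown node (sum of currents leaving = 0; resistances in Ω):
  Node 1: (V_1 - 24)/1500 + (V_1 - 0)/12 + (V_1 - 0)/75000 = 0
Collecting terms: 0.08401 × V_1 = 0.016  =>  V_1 = 0.1904 V
I_R3 = (V_1 - V_2)/R3 = (0.1904 - 0)/75000 = 0.000002539 A
|I_R3| = 0.000002539 A

Final answer: |I_R3| = 2.539e-06 A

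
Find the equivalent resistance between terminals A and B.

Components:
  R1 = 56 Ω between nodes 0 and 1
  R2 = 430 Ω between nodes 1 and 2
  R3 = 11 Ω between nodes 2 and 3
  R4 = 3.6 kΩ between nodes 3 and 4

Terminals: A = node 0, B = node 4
Reduce the network between node 0 (A) and node 4 (B) by series/parallel combination:
  Rs1 = R1 + R2 (series, joined only at node 1) = 56 + 430 = 486 Ω
  Rs2 = R3 + Rs1 (series, joined only at node 2) = 11 + 486 = 497 Ω
  Rs3 = R4 + Rs2 (series, joined only at node 3) = 3600 + 497 = 4097 Ω
R_eq = 4.097 kΩ

Final answer: 4.097 kΩ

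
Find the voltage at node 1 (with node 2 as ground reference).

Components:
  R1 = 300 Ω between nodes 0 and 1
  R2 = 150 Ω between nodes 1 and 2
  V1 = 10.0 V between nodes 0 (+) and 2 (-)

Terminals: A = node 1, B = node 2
Nodal analysis, taking node 2 as the 0 V reference.
Source V1 fixes V_0 = 10 V.
KCL at each unknown node (sum of currents leaving = 0; resistances in Ω):
  Node 1: (V_1 - 10)/300 + (V_1 - 0)/150 = 0
Collecting terms: 0.01 × V_1 = 0.03333  =>  V_1 = 3.333 V
The requested potential is V_1 = 3.333 V.

Final answer: V_1 = 3.333 V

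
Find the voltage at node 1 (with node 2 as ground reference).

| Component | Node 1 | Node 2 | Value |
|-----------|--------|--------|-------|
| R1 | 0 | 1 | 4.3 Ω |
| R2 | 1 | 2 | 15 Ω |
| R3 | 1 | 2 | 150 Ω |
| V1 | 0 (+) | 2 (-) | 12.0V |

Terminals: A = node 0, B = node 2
Nodal analysis, taking node 2 as the 0 V reference.
Source V1 fixes V_0 = 12 V.
KCL at each unknown node (sum of currents leaving = 0; resistances in Ω):
  Node 1: (V_1 - 12)/4.3 + (V_1 - 0)/15 + (V_1 - 0)/150 = 0
Collecting terms: 0.3059 × V_1 = 2.791  =>  V_1 = 9.123 V
The requested potential is V_1 = 9.123 V.

Final answer: V_1 = 9.123 V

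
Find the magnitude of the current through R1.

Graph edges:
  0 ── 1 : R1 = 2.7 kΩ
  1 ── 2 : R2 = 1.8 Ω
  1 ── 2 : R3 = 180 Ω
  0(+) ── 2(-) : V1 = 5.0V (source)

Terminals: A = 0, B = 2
Nodal analysis, taking node 2 as the 0 V reference.
Source V1 fixes V_0 = 5 V.
KCL at each unknown node (sum of currents leaving = 0; resistances in Ω):
  Node 1: (V_1 - 5)/2700 + (V_1 - 0)/1.8 + (V_1 - 0)/180 = 0
Collecting terms: 0.5615 × V_1 = 0.001852  =>  V_1 = 0.003298 V
I_R1 = (V_0 - V_1)/R1 = (5 - 0.003298)/2700 = 0.001851 A
|I_R1| = 0.001851 A

Final answer: |I_R1| = 0.001851 A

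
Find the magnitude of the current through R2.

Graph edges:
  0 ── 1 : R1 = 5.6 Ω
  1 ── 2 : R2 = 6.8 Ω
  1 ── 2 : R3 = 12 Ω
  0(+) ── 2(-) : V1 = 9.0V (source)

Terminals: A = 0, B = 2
Nodal analysis, taking node 2 as the 0 V reference.
Source V1 fixes V_0 = 9 V.
KCL at each unknown node (sum of currents leaving = 0; resistances in Ω):
  Node 1: (V_1 - 9)/5.6 + (V_1 - 0)/6.8 + (V_1 - 0)/12 = 0
Collecting terms: 0.409 × V_1 = 1.607  =>  V_1 = 3.93 V
I_R2 = (V_1 - V_2)/R2 = (3.93 - 0)/6.8 = 0.5779 A
|I_R2| = 0.5779 A

Final answer: |I_R2| = 0.5779 A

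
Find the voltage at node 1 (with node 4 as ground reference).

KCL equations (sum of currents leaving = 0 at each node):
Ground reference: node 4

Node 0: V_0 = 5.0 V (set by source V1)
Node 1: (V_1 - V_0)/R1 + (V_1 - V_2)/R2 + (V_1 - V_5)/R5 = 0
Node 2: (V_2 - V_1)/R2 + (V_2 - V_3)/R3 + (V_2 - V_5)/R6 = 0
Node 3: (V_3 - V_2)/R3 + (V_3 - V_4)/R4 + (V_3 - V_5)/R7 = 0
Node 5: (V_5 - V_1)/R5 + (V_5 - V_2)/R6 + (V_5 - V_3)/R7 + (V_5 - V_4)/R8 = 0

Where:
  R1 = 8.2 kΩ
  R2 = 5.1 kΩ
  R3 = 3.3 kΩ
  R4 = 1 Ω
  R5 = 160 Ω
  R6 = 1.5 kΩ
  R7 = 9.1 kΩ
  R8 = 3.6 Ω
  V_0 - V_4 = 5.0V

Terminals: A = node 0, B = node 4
Nodal analysis, taking node 4 as the 0 V reference.
Source V1 fixes V_0 = 5 V.
KCL at each unknown node (sum of currents leaving = 0; resistances in Ω):
  Node 1: (V_1 - 5)/8200 + (V_1 - V_2)/5100 + (V_1 - V_5)/160 = 0
  Node 2: (V_2 - V_1)/5100 + (V_2 - V_3)/3300 + (V_2 - V_5)/1500 = 0
  Node 3: (V_3 - V_2)/3300 + (V_3 - 0)/1 + (V_3 - V_5)/9100 = 0
  Node 5: (V_5 - V_1)/160 + (V_5 - V_2)/1500 + (V_5 - V_3)/9100 + (V_5 - 0)/3.6 = 0
Collecting terms (coefficients in siemens):
  0.006568·V_1 - 0.0001961·V_2 - 0.00625·V_5 = 0.0006098
  0.001166·V_2 - 0.0001961·V_1 - 0.000303·V_3 - 0.0006667·V_5 = 0
  1·V_3 - 0.000303·V_2 - 0.0001099·V_5 = 0
  0.2848·V_5 - 0.00625·V_1 - 0.0006667·V_2 - 0.0001099·V_3 = 0
Solving these 4 simultaneous equations (Gaussian elimination) gives:
  V_1 = 0.09538 V, V_2 = 0.01726 V, V_3 = 0.000005464 V, V_5 = 0.002134 V
The requested potential is V_1 = 0.09538 V.

Final answer: V_1 = 0.09538 V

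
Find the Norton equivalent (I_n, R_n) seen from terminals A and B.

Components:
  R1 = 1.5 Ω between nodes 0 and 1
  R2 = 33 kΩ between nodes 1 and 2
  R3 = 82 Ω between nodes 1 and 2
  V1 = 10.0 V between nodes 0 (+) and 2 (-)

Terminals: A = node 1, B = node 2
Find the Thévenin equivalent first; then I_n = V_th/R_th and R_n = R_th.
Step 1 — V_th is the open-circuit voltage V_A - V_B (nothing connected across the terminals).
Nodal analysis, taking node 2 as the 0 V reference.
Source V1 fixes V_0 = 10 V.
KCL at each unknown node (sum of currents leaving = 0; resistances in Ω):
  Node 1: (V_1 - 10)/1.5 + (V_1 - 0)/33000 + (V_1 - 0)/82 = 0
Collecting terms: 0.6789 × V_1 = 6.667  =>  V_1 = 9.82 V
V_th = V_1 - V_2 = 9.82 - 0 = 9.82 V
Step 2 — R_th: zero the source — replace V1 by a short circuit (node 2 merges into node 0) — and find the resistance seen between A (node 1) and B (node 0).
Reduce the network between node 1 (A) and node 0 (B) by series/parallel combination:
  Rp1 = R1 ‖ R2 ‖ R3 (parallel, all between nodes 0 and 1) = 1/(1/1.5 + 1/33000 + 1/82) = 1.473 Ω
R_th = 1.473 Ω
I_n = V_th/R_th = 9.82/1.473 = 6.667 A, and R_n = R_th = 1.473 Ω

Final answer: I_n = 6.667 A, R_n = 1.473 Ω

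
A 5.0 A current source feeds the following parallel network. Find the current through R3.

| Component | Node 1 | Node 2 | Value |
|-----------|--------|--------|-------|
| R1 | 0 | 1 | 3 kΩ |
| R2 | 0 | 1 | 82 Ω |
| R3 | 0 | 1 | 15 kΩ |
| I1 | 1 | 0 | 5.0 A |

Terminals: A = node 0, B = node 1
All resistors sit directly between nodes 0 and 1, so they are in parallel and share one voltage V; the full source current 5 A splits among them.
1/R_par = 1/3000 + 1/82 + 1/15000 = 0.0126 S  =>  R_par = 79.4 Ω
V = I × R_par = 5 × 79.4 = 397 V
I_R3 = V/R3 = 397/15000 = 0.02647 A

Final answer: 0.02647 A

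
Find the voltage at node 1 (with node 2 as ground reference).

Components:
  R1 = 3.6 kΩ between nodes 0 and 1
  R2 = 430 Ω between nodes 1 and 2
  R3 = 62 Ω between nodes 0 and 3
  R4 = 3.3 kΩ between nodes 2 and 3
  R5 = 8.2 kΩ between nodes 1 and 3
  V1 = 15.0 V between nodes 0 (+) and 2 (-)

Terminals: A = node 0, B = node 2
Nodal analysis, taking node 2 as the 0 V reference.
Source V1 fixes V_0 = 15 V.
KCL at each unknown node (sum of currents leaving = 0; resistances in Ω):
  Node 1: (V_1 - 15)/3600 + (V_1 - 0)/430 + (V_1 - V_3)/8200 = 0
  Node 3: (V_3 - 15)/62 + (V_3 - 0)/3300 + (V_3 - V_1)/8200 = 0
Collecting terms (coefficients in siemens):
  0.002725·V_1 - 0.000122·V_3 = 0.004167
  0.01655·V_3 - 0.000122·V_1 = 0.2419
Determinant D = (0.002725)(0.01655) - (-0.000122)(-0.000122) = 0.0000451
V_1 = [(0.004167)(0.01655) - (-0.000122)(0.2419)]/D = 2.184 V
V_3 = [(0.002725)(0.2419) - (0.004167)(-0.000122)]/D = 14.63 V
The requested potential is V_1 = 2.184 V.

Final answer: V_1 = 2.184 V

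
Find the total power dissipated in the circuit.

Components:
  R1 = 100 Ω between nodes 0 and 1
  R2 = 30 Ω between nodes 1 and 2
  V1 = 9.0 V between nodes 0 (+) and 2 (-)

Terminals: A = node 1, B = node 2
Nodal analysis, taking node 2 as the 0 V reference.
Source V1 fixes V_0 = 9 V.
KCL at each unknown node (sum of currents leaving = 0; resistances in Ω):
  Node 1: (V_1 - 9)/100 + (V_1 - 0)/30 = 0
Collecting terms: 0.04333 × V_1 = 0.09  =>  V_1 = 2.077 V
Power in each resistor, P = (ΔV)²/R:
  P_R1 = (9 - 2.077)²/100 = 0.4793 W
  P_R2 = (2.077 - 0)²/30 = 0.1438 W
P_total = P_R1 + P_R2 = 0.6231 W

Final answer: 0.6231 W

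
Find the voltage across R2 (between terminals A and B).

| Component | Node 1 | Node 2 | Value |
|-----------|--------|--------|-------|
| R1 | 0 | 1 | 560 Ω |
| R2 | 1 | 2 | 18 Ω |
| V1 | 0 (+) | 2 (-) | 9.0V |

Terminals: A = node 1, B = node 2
R1 and R2 are in series across V1 (node 0 → node 1 → node 2), and the output A–B is taken across R2, so this is a voltage divider.
Series current: I = V1/(R1 + R2) = 9/(560 + 18) = 9/578 = 0.01557 A
V_R2 = I × R2 = V1 × R2/(R1 + R2) = 9 × 18/578 = 0.2803 V

Final answer: 0.2803 V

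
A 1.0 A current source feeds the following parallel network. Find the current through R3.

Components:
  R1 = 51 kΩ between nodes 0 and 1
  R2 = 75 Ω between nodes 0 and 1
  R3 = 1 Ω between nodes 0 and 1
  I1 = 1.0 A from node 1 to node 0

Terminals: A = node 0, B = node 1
All resistors sit directly between nodes 0 and 1, so they are in parallel and share one voltage V; the full source current 1 A splits among them.
1/R_par = 1/51000 + 1/75 + 1/1 = 1.013 S  =>  R_par = 0.9868 Ω
V = I × R_par = 1 × 0.9868 = 0.9868 V
I_R3 = V/R3 = 0.9868/1 = 0.9868 A

Final answer: 0.9868 A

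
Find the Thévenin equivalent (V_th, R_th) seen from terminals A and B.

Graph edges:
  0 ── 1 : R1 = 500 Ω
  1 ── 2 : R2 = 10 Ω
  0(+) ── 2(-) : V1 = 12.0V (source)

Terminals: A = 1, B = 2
Step 1 — V_th is the open-circuit voltage V_A - V_B (nothing connected across the terminals).
Nodal analysis, taking node 2 as the 0 V reference.
Source V1 fixes V_0 = 12 V.
KCL at each unknown node (sum of currents leaving = 0; resistances in Ω):
  Node 1: (V_1 - 12)/500 + (V_1 - 0)/10 = 0
Collecting terms: 0.102 × V_1 = 0.024  =>  V_1 = 0.2353 V
V_th = V_1 - V_2 = 0.2353 - 0 = 0.2353 V
Step 2 — R_th: zero the source — replace V1 by a short circuit (node 2 merges into node 0) — and find the resistance seen between A (node 1) and B (node 0).
Reduce the network between node 1 (A) and node 0 (B) by series/parallel combination:
  Rp1 = R1 ‖ R2 (parallel, both between nodes 0 and 1) = 1/(1/500 + 1/10) = 9.804 Ω
R_th = 9.804 Ω

Final answer: V_th = 0.2353 V, R_th = 9.804 Ω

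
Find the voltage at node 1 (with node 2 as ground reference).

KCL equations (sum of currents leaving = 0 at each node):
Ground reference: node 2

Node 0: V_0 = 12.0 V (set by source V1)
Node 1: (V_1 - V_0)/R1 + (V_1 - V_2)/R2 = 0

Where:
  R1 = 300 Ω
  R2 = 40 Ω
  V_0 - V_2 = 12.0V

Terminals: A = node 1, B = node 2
Nodal analysis, taking node 2 as the 0 V reference.
Source V1 fixes V_0 = 12 V.
KCL at each unknown node (sum of currents leaving = 0; resistances in Ω):
  Node 1: (V_1 - 12)/300 + (V_1 - 0)/40 = 0
Collecting terms: 0.02833 × V_1 = 0.04  =>  V_1 = 1.412 V
The requested potential is V_1 = 1.412 V.

Final answer: V_1 = 1.412 V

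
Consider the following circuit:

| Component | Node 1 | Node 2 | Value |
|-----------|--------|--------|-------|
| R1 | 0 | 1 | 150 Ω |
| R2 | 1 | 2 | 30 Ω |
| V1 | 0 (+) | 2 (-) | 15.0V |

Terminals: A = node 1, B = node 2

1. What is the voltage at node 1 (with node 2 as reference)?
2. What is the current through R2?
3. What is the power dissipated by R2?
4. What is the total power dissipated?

Nodal analysis, taking node 2 as the 0 V reference.
Source V1 fixes V_0 = 15 V.
KCL at each unknown node (sum of currents leaving = 0; resistances in Ω):
  Node 1: (V_1 - 15)/150 + (V_1 - 0)/30 = 0
Collecting terms: 0.04 × V_1 = 0.1  =>  V_1 = 2.5 V
Part 1:
  Read off the nodal solution: V_1 = 2.5 V
Part 2:
  I_R2 = (V_1 - V_2)/R2 = (2.5 - 0)/30 = 0.08333 A
  Magnitude: I_R2 = 0.08333 A
Part 3:
  I_R2 = (V_1 - V_2)/R2 = (2.5 - 0)/30 = 0.08333 A
  P_R2 = I_R2² × R2 = (0.08333)² × 30 = 0.2083 W
Part 4:
  Power in each resistor, P = (ΔV)²/R:
    P_R1 = (15 - 2.5)²/150 = 1.042 W
    P_R2 = (2.5 - 0)²/30 = 0.2083 W
  P_total = P_R1 + P_R2 = 1.25 W

Final answers:
1. V_1 = 2.5 V
2. I_R2 = 0.08333 A
3. P_R2 = 0.2083 W
4. P_total = 1.25 W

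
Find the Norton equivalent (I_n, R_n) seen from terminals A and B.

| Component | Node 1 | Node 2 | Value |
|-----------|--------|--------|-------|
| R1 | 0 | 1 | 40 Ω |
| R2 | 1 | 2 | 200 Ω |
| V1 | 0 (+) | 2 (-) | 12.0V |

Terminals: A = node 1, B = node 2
Find the Thévenin equivalent first; then I_n = V_th/R_th and R_n = R_th.
Step 1 — V_th is the open-circuit voltage V_A - V_B (nothing connected across the terminals).
Nodal analysis, taking node 2 as the 0 V reference.
Source V1 fixes V_0 = 12 V.
KCL at each unknown node (sum of currents leaving = 0; resistances in Ω):
  Node 1: (V_1 - 12)/40 + (V_1 - 0)/200 = 0
Collecting terms: 0.03 × V_1 = 0.3  =>  V_1 = 10 V
V_th = V_1 - V_2 = 10 - 0 = 10 V
Step 2 — R_th: zero the source — replace V1 by a short circuit (node 2 merges into node 0) — and find the resistance seen between A (node 1) and B (node 0).
Reduce the network between node 1 (A) and node 0 (B) by series/parallel combination:
  Rp1 = R1 ‖ R2 (parallel, both between nodes 0 and 1) = 1/(1/40 + 1/200) = 33.33 Ω
R_th = 33.33 Ω
I_n = V_th/R_th = 10/33.33 = 0.3 A, and R_n = R_th = 33.33 Ω

Final answer: I_n = 0.3 A, R_n = 33.33 Ω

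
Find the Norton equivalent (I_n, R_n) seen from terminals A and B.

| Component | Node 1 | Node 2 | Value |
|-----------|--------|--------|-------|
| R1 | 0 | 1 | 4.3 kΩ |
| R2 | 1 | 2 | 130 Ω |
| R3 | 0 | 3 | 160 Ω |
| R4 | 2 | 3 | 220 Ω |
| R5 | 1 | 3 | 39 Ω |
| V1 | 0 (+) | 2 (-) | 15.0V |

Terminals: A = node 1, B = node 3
Find the Thévenin equivalent first; then I_n = V_th/R_th and R_n = R_th.
Step 1 — V_th is the open-circuit voltage V_A - V_B (nothing connected across the terminals).
Nodal analysis, taking node 2 as the 0 V reference.
Source V1 fixes V_0 = 15 V.
KCL at each unknown node (sum of currents leaving = 0; resistances in Ω):
  Node 1: (V_1 - 15)/4300 + (V_1 - 0)/130 + (V_1 - V_3)/39 = 0
  Node 3: (V_3 - 15)/160 + (V_3 - 0)/220 + (V_3 - V_1)/39 = 0
Collecting terms (coefficients in siemens):
  0.03357·V_1 - 0.02564·V_3 = 0.003488
  0.03644·V_3 - 0.02564·V_1 = 0.09375
Determinant D = (0.03357)(0.03644) - (-0.02564)(-0.02564) = 0.0005656
V_1 = [(0.003488)(0.03644) - (-0.02564)(0.09375)]/D = 4.475 V
V_3 = [(0.03357)(0.09375) - (0.003488)(-0.02564)]/D = 5.722 V
V_th = V_1 - V_3 = 4.475 - 5.722 = -1.247 V
Step 2 — R_th: zero the source — replace V1 by a short circuit (node 2 merges into node 0) — and find the resistance seen between A (node 1) and B (node 3).
Reduce the network between node 1 (A) and node 3 (B) by series/parallel combination:
  Rp1 = R1 ‖ R2 (parallel, both between nodes 0 and 1) = 1/(1/4300 + 1/130) = 126.2 Ω
  Rp2 = R3 ‖ R4 (parallel, both between nodes 0 and 3) = 1/(1/160 + 1/220) = 92.63 Ω
  Rs1 = Rp1 + Rp2 (series, joined only at node 0) = 126.2 + 92.63 = 218.8 Ω
  Rp3 = R5 ‖ Rs1 (parallel, both between nodes 1 and 3) = 1/(1/39 + 1/218.8) = 33.1 Ω
R_th = 33.1 Ω
I_n = V_th/R_th = -1.247/33.1 = -0.03768 A, and R_n = R_th = 33.1 Ω

Final answer: I_n = -0.03768 A, R_n = 33.1 Ω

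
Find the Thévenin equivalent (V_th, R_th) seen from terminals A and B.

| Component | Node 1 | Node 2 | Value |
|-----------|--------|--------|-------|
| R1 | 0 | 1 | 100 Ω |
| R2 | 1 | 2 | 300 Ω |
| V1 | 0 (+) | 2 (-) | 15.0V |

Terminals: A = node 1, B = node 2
Step 1 — V_th is the open-circuit voltage V_A - V_B (nothing connected across the terminals).
Nodal analysis, taking node 2 as the 0 V reference.
Source V1 fixes V_0 = 15 V.
KCL at each unknown node (sum of currents leaving = 0; resistances in Ω):
  Node 1: (V_1 - 15)/100 + (V_1 - 0)/300 = 0
Collecting terms: 0.01333 × V_1 = 0.15  =>  V_1 = 11.25 V
V_th = V_1 - V_2 = 11.25 - 0 = 11.25 V
Step 2 — R_th: zero the source — replace V1 by a short circuit (node 2 merges into node 0) — and find the resistance seen between A (node 1) and B (node 0).
Reduce the network between node 1 (A) and node 0 (B) by series/parallel combination:
  Rp1 = R1 ‖ R2 (parallel, both between nodes 0 and 1) = 1/(1/100 + 1/300) = 75 Ω
R_th = 75 Ω

Final answer: V_th = 11.25 V, R_th = 75 Ω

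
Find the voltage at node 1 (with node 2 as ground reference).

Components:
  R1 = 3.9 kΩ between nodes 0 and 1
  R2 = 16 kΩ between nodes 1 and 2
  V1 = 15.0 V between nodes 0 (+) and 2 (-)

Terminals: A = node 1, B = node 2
Nodal analysis, taking node 2 as the 0 V reference.
Source V1 fixes V_0 = 15 V.
KCL at each unknown node (sum of currents leaving = 0; resistances in Ω):
  Node 1: (V_1 - 15)/3900 + (V_1 - 0)/16000 = 0
Collecting terms: 0.0003189 × V_1 = 0.003846  =>  V_1 = 12.06 V
The requested potential is V_1 = 12.06 V.

Final answer: V_1 = 12.06 V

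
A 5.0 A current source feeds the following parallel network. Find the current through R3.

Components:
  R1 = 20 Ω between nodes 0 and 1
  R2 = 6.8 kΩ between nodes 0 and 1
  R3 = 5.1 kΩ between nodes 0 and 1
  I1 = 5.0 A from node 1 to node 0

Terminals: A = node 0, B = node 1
All resistors sit directly between nodes 0 and 1, so they are in parallel and share one voltage V; the full source current 5 A splits among them.
1/R_par = 1/20 + 1/6800 + 1/5100 = 0.05034 S  =>  R_par = 19.86 Ω
V = I × R_par = 5 × 19.86 = 99.32 V
I_R3 = V/R3 = 99.32/5100 = 0.01947 A

Final answer: 0.01947 A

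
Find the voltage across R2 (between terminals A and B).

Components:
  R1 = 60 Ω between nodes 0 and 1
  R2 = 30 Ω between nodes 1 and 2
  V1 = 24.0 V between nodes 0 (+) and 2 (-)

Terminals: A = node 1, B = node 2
R1 and R2 are in series across V1 (node 0 → node 1 → node 2), and the output A–B is taken across R2, so this is a voltage divider.
Series current: I = V1/(R1 + R2) = 24/(60 + 30) = 24/90 = 0.2667 A
V_R2 = I × R2 = V1 × R2/(R1 + R2) = 24 × 30/90 = 8 V

Final answer: 8 V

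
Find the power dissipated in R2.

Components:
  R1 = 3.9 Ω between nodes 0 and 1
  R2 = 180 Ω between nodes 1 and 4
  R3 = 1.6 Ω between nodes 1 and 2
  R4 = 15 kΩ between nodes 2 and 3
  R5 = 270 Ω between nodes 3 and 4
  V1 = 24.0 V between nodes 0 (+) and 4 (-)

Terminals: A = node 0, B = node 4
Nodal analysis, taking node 4 as the 0 V reference.
Source V1 fixes V_0 = 24 V.
KCL at each unknown node (sum of currents leaving = 0; resistances in Ω):
  Node 1: (V_1 - 24)/3.9 + (V_1 - 0)/180 + (V_1 - V_2)/1.6 = 0
  Node 2: (V_2 - V_1)/1.6 + (V_2 - V_3)/15000 = 0
  Node 3: (V_3 - V_2)/15000 + (V_3 - 0)/270 = 0
Collecting terms (coefficients in siemens):
  0.887·V_1 - 0.625·V_2 = 6.154
  0.6251·V_2 - 0.625·V_1 - 0.00006667·V_3 = 0
  0.00377·V_3 - 0.00006667·V_2 = 0
Solving these 3 simultaneous equations (Gaussian elimination) gives:
  V_1 = 23.49 V, V_2 = 23.48 V, V_3 = 0.4152 V
I_R2 = (V_1 - V_4)/R2 = (23.49 - 0)/180 = 0.1305 A
P_R2 = I_R2² × R2 = (0.1305)² × 180 = 3.064 W

Final answer: 3.064 W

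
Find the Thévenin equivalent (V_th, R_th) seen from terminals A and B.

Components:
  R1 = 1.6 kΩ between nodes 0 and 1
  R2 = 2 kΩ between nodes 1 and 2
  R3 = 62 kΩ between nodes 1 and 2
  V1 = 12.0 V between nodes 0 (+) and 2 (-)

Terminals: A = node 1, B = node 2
Step 1 — V_th is the open-circuit voltage V_A - V_B (nothing connected across the terminals).
Nodal analysis, taking node 2 as the 0 V reference.
Source V1 fixes V_0 = 12 V.
KCL at each unknown node (sum of currents leaving = 0; resistances in Ω):
  Node 1: (V_1 - 12)/1600 + (V_1 - 0)/2000 + (V_1 - 0)/62000 = 0
Collecting terms: 0.001141 × V_1 = 0.0075  =>  V_1 = 6.572 V
V_th = V_1 - V_2 = 6.572 - 0 = 6.572 V
Step 2 — R_th: zero the source — replace V1 by a short circuit (node 2 merges into node 0) — and find the resistance seen between A (node 1) and B (node 0).
Reduce the network between node 1 (A) and node 0 (B) by series/parallel combination:
  Rp1 = R1 ‖ R2 ‖ R3 (parallel, all between nodes 0 and 1) = 1/(1/1600 + 1/2000 + 1/62000) = 876.3 Ω
R_th = 876.3 Ω

Final answer: V_th = 6.572 V, R_th = 876.3 Ω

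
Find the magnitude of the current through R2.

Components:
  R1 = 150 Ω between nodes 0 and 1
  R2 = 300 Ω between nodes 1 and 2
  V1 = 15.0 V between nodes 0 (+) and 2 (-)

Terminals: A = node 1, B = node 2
Nodal analysis, taking node 2 as the 0 V reference.
Source V1 fixes V_0 = 15 V.
KCL at each unknown node (sum of currents leaving = 0; resistances in Ω):
  Node 1: (V_1 - 15)/150 + (V_1 - 0)/300 = 0
Collecting terms: 0.01 × V_1 = 0.1  =>  V_1 = 10 V
I_R2 = (V_1 - V_2)/R2 = (10 - 0)/300 = 0.03333 A
|I_R2| = 0.03333 A

Final answer: |I_R2| = 0.03333 A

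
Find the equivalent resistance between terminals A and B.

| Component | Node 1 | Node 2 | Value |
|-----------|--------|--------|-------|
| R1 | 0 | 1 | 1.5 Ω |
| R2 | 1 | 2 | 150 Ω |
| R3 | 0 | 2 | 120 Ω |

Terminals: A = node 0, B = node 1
Reduce the network between node 0 (A) and node 1 (B) by series/parallel combination:
  Rs1 = R3 + R2 (series, joined only at node 2) = 120 + 150 = 270 Ω
  Rp1 = R1 ‖ Rs1 (parallel, both between nodes 0 and 1) = 1/(1/1.5 + 1/270) = 1.492 Ω
R_eq = 1.492 Ω

Final answer: 1.492 Ω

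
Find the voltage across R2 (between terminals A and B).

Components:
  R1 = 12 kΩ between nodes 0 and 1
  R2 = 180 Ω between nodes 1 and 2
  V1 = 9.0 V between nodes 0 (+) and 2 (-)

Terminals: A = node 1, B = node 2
R1 and R2 are in series across V1 (node 0 → node 1 → node 2), and the output A–B is taken across R2, so this is a voltage divider.
Series current: I = V1/(R1 + R2) = 9/(12000 + 180) = 9/12180 = 0.0007389 A
V_R2 = I × R2 = V1 × R2/(R1 + R2) = 9 × 180/12180 = 0.133 V

Final answer: 0.133 V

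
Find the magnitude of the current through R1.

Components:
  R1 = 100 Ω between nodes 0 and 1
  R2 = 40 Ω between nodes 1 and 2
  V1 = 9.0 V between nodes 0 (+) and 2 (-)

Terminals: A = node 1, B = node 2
Nodal analysis, taking node 2 as the 0 V reference.
Source V1 fixes V_0 = 9 V.
KCL at each unknown node (sum of currents leaving = 0; resistances in Ω):
  Node 1: (V_1 - 9)/100 + (V_1 - 0)/40 = 0
Collecting terms: 0.035 × V_1 = 0.09  =>  V_1 = 2.571 V
I_R1 = (V_0 - V_1)/R1 = (9 - 2.571)/100 = 0.06429 A
|I_R1| = 0.06429 A

Final answer: |I_R1| = 0.06429 A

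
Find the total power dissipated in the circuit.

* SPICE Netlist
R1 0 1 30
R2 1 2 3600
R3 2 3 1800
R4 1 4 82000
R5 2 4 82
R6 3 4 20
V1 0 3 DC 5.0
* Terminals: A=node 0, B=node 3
Nodal analysis, taking node 3 as the 0 V reference.
Source V1 fixes V_0 = 5 V.
KCL at each unknown node (sum of currents leaving = 0; resistances in Ω):
  Node 1: (V_1 - 5)/30 + (V_1 - V_2)/3600 + (V_1 - V_4)/82000 = 0
  Node 2: (V_2 - V_1)/3600 + (V_2 - 0)/1800 + (V_2 - V_4)/82 = 0
  Node 4: (V_4 - V_1)/82000 + (V_4 - V_2)/82 + (V_4 - 0)/20 = 0
Collecting terms (coefficients in siemens):
  0.03362·V_1 - 0.0002778·V_2 - 0.0000122·V_4 = 0.1667
  0.01303·V_2 - 0.0002778·V_1 - 0.0122·V_4 = 0
  0.06221·V_4 - 0.0000122·V_1 - 0.0122·V_2 = 0
Solving these 3 simultaneous equations (Gaussian elimination) gives:
  V_1 = 4.958 V, V_2 = 0.1306 V, V_4 = 0.02657 V
Power in each resistor, P = (ΔV)²/R:
  P_R1 = (5 - 4.958)²/30 = 0.00005889 W
  P_R2 = (4.958 - 0.1306)²/3600 = 0.006473 W
  P_R3 = (0.1306 - 0)²/1800 = 0.000009473 W
  P_R4 = (4.958 - 0.02657)²/82000 = 0.0002966 W
  P_R5 = (0.1306 - 0.02657)²/82 = 0.0001319 W
  P_R6 = (0 - 0.02657)²/20 = 0.0000353 W
P_total = P_R1 + P_R2 + P_R3 + P_R4 + P_R5 + P_R6 = 0.007005 W

Final answer: 0.007005 W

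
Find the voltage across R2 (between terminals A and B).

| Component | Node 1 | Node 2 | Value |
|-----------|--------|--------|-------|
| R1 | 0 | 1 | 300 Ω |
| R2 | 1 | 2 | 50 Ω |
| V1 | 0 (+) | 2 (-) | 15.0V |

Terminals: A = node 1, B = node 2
R1 and R2 are in series across V1 (node 0 → node 1 → node 2), and the output A–B is taken across R2, so this is a voltage divider.
Series current: I = V1/(R1 + R2) = 15/(300 + 50) = 15/350 = 0.04286 A
V_R2 = I × R2 = V1 × R2/(R1 + R2) = 15 × 50/350 = 2.143 V

Final answer: 2.143 V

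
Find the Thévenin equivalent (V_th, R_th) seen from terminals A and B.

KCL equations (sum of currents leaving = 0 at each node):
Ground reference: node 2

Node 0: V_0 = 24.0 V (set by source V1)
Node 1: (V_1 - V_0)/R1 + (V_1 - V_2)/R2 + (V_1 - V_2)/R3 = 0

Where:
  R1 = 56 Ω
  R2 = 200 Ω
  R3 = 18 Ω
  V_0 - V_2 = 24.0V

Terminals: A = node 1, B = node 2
Step 1 — V_th is the open-circuit voltage V_A - V_B (nothing connected across the terminals).
Nodal analysis, taking node 2 as the 0 V reference.
Source V1 fixes V_0 = 24 V.
KCL at each unknown node (sum of currents leaving = 0; resistances in Ω):
  Node 1: (V_1 - 24)/56 + (V_1 - 0)/200 + (V_1 - 0)/18 = 0
Collecting terms: 0.07841 × V_1 = 0.4286  =>  V_1 = 5.466 V
V_th = V_1 - V_2 = 5.466 - 0 = 5.466 V
Step 2 — R_th: zero the source — replace V1 by a short circuit (node 2 merges into node 0) — and find the resistance seen between A (node 1) and B (node 0).
Reduce the network between node 1 (A) and node 0 (B) by series/parallel combination:
  Rp1 = R1 ‖ R2 ‖ R3 (parallel, all between nodes 0 and 1) = 1/(1/56 + 1/200 + 1/18) = 12.75 Ω
R_th = 12.75 Ω

Final answer: V_th = 5.466 V, R_th = 12.75 Ω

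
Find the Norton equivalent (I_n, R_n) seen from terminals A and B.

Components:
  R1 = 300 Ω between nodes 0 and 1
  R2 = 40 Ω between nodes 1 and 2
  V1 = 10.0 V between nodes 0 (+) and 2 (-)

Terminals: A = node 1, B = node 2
Find the Thévenin equivalent first; then I_n = V_th/R_th and R_n = R_th.
Step 1 — V_th is the open-circuit voltage V_A - V_B (nothing connected across the terminals).
Nodal analysis, taking node 2 as the 0 V reference.
Source V1 fixes V_0 = 10 V.
KCL at each unknown node (sum of currents leaving = 0; resistances in Ω):
  Node 1: (V_1 - 10)/300 + (V_1 - 0)/40 = 0
Collecting terms: 0.02833 × V_1 = 0.03333  =>  V_1 = 1.176 V
V_th = V_1 - V_2 = 1.176 - 0 = 1.176 V
Step 2 — R_th: zero the source — replace V1 by a short circuit (node 2 merges into node 0) — and find the resistance seen between A (node 1) and B (node 0).
Reduce the network between node 1 (A) and node 0 (B) by series/parallel combination:
  Rp1 = R1 ‖ R2 (parallel, both between nodes 0 and 1) = 1/(1/300 + 1/40) = 35.29 Ω
R_th = 35.29 Ω
I_n = V_th/R_th = 1.176/35.29 = 0.03333 A, and R_n = R_th = 35.29 Ω

Final answer: I_n = 0.03333 A, R_n = 35.29 Ω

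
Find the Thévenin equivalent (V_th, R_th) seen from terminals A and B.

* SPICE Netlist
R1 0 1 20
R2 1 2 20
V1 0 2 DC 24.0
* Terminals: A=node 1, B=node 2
Step 1 — V_th is the open-circuit voltage V_A - V_B (nothing connected across the terminals).
Nodal analysis, taking node 2 as the 0 V reference.
Source V1 fixes V_0 = 24 V.
KCL at each unknown node (sum of currents leaving = 0; resistances in Ω):
  Node 1: (V_1 - 24)/20 + (V_1 - 0)/20 = 0
Collecting terms: 0.1 × V_1 = 1.2  =>  V_1 = 12 V
V_th = V_1 - V_2 = 12 - 0 = 12 V
Step 2 — R_th: zero the source — replace V1 by a short circuit (node 2 merges into node 0) — and find the resistance seen between A (node 1) and B (node 0).
Reduce the network between node 1 (A) and node 0 (B) by series/parallel combination:
  Rp1 = R1 ‖ R2 (parallel, both between nodes 0 and 1) = 1/(1/20 + 1/20) = 10 Ω
R_th = 10 Ω

Final answer: V_th = 12 V, R_th = 10 Ω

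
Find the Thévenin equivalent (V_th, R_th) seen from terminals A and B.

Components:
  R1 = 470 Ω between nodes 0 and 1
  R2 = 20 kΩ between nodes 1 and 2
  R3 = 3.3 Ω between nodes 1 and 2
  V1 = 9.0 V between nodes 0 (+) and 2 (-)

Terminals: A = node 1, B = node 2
Step 1 — V_th is the open-circuit voltage V_A - V_B (nothing connected across the terminals).
Nodal analysis, taking node 2 as the 0 V reference.
Source V1 fixes V_0 = 9 V.
KCL at each unknown node (sum of currents leaving = 0; resistances in Ω):
  Node 1: (V_1 - 9)/470 + (V_1 - 0)/20000 + (V_1 - 0)/3.3 = 0
Collecting terms: 0.3052 × V_1 = 0.01915  =>  V_1 = 0.06274 V
V_th = V_1 - V_2 = 0.06274 - 0 = 0.06274 V
Step 2 — R_th: zero the source — replace V1 by a short circuit (node 2 merges into node 0) — and find the resistance seen between A (node 1) and B (node 0).
Reduce the network between node 1 (A) and node 0 (B) by series/parallel combination:
  Rp1 = R1 ‖ R2 ‖ R3 (parallel, all between nodes 0 and 1) = 1/(1/470 + 1/20000 + 1/3.3) = 3.276 Ω
R_th = 3.276 Ω

Final answer: V_th = 0.06274 V, R_th = 3.276 Ω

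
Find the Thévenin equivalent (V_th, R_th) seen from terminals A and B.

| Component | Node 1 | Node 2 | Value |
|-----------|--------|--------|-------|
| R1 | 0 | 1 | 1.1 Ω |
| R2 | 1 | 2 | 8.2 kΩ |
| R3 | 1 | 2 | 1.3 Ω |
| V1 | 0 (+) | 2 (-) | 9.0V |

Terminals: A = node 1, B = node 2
Step 1 — V_th is the open-circuit voltage V_A - V_B (nothing connected across the terminals).
Nodal analysis, taking node 2 as the 0 V reference.
Source V1 fixes V_0 = 9 V.
KCL at each unknown node (sum of currents leaving = 0; resistances in Ω):
  Node 1: (V_1 - 9)/1.1 + (V_1 - 0)/8200 + (V_1 - 0)/1.3 = 0
Collecting terms: 1.678 × V_1 = 8.182  =>  V_1 = 4.875 V
V_th = V_1 - V_2 = 4.875 - 0 = 4.875 V
Step 2 — R_th: zero the source — replace V1 by a short circuit (node 2 merges into node 0) — and find the resistance seen between A (node 1) and B (node 0).
Reduce the network between node 1 (A) and node 0 (B) by series/parallel combination:
  Rp1 = R1 ‖ R2 ‖ R3 (parallel, all between nodes 0 and 1) = 1/(1/1.1 + 1/8200 + 1/1.3) = 0.5958 Ω
R_th = 0.5958 Ω

Final answer: V_th = 4.875 V, R_th = 0.5958 Ω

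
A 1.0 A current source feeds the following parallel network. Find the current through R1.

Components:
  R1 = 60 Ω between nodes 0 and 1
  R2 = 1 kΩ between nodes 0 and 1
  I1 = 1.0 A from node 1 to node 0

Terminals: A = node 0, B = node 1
All resistors sit directly between nodes 0 and 1, so they are in parallel and share one voltage V; the full source current 1 A splits among them.
1/R_par = 1/60 + 1/1000 = 0.01767 S  =>  R_par = 56.6 Ω
V = I × R_par = 1 × 56.6 = 56.6 V
I_R1 = V/R1 = 56.6/60 = 0.9434 A

Final answer: 0.9434 A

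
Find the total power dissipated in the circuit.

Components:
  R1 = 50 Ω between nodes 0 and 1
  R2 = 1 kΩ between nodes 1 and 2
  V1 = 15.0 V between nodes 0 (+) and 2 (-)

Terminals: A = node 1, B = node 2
Nodal analysis, taking node 2 as the 0 V reference.
Source V1 fixes V_0 = 15 V.
KCL at each unknown node (sum of currents leaving = 0; resistances in Ω):
  Node 1: (V_1 - 15)/50 + (V_1 - 0)/1000 = 0
Collecting terms: 0.021 × V_1 = 0.3  =>  V_1 = 14.29 V
Power in each resistor, P = (ΔV)²/R:
  P_R1 = (15 - 14.29)²/50 = 0.0102 W
  P_R2 = (14.29 - 0)²/1000 = 0.2041 W
P_total = P_R1 + P_R2 = 0.2143 W

Final answer: 0.2143 W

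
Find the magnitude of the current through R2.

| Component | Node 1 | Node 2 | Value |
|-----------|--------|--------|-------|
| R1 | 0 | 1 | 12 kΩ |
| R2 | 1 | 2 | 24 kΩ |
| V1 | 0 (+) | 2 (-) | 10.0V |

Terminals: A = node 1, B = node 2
Nodal analysis, taking node 2 as the 0 V reference.
Source V1 fixes V_0 = 10 V.
KCL at each unknown node (sum of currents leaving = 0; resistances in Ω):
  Node 1: (V_1 - 10)/12000 + (V_1 - 0)/24000 = 0
Collecting terms: 0.000125 × V_1 = 0.0008333  =>  V_1 = 6.667 V
I_R2 = (V_1 - V_2)/R2 = (6.667 - 0)/24000 = 0.0002778 A
|I_R2| = 0.0002778 A

Final answer: |I_R2| = 0.0002778 A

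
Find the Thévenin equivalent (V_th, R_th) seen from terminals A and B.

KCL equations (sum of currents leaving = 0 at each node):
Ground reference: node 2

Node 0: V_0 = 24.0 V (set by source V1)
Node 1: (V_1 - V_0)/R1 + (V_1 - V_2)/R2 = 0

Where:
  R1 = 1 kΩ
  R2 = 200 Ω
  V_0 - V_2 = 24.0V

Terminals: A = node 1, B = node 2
Step 1 — V_th is the open-circuit voltage V_A - V_B (nothing connected across the terminals).
Nodal analysis, taking node 2 as the 0 V reference.
Source V1 fixes V_0 = 24 V.
KCL at each unknown node (sum of currents leaving = 0; resistances in Ω):
  Node 1: (V_1 - 24)/1000 + (V_1 - 0)/200 = 0
Collecting terms: 0.006 × V_1 = 0.024  =>  V_1 = 4 V
V_th = V_1 - V_2 = 4 - 0 = 4 V
Step 2 — R_th: zero the source — replace V1 by a short circuit (node 2 merges into node 0) — and find the resistance seen between A (node 1) and B (node 0).
Reduce the network between node 1 (A) and node 0 (B) by series/parallel combination:
  Rp1 = R1 ‖ R2 (parallel, both between nodes 0 and 1) = 1/(1/1000 + 1/200) = 166.7 Ω
R_th = 166.7 Ω

Final answer: V_th = 4 V, R_th = 166.7 Ω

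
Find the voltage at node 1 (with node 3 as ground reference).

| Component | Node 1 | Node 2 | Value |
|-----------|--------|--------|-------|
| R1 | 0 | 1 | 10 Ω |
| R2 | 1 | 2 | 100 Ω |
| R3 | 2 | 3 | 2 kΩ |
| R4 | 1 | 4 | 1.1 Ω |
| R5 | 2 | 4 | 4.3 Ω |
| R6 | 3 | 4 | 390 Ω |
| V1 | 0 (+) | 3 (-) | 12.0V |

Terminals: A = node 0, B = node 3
Nodal analysis, taking node 3 as the 0 V reference.
Source V1 fixes V_0 = 12 V.
KCL at each unknown node (sum of currents leaving = 0; resistances in Ω):
  Node 1: (V_1 - 12)/10 + (V_1 - V_2)/100 + (V_1 - V_4)/1.1 = 0
  Node 2: (V_2 - V_1)/100 + (V_2 - 0)/2000 + (V_2 - V_4)/4.3 = 0
  Node 4: (V_4 - V_1)/1.1 + (V_4 - V_2)/4.3 + (V_4 - 0)/390 = 0
Collecting terms (coefficients in siemens):
  1.019·V_1 - 0.01·V_2 - 0.9091·V_4 = 1.2
  0.2431·V_2 - 0.01·V_1 - 0.2326·V_4 = 0
  1.144·V_4 - 0.9091·V_1 - 0.2326·V_2 = 0
Solving these 3 simultaneous equations (Gaussian elimination) gives:
  V_1 = 11.64 V, V_2 = 11.58 V, V_4 = 11.61 V
The requested potential is V_1 = 11.64 V.

Final answer: V_1 = 11.64 V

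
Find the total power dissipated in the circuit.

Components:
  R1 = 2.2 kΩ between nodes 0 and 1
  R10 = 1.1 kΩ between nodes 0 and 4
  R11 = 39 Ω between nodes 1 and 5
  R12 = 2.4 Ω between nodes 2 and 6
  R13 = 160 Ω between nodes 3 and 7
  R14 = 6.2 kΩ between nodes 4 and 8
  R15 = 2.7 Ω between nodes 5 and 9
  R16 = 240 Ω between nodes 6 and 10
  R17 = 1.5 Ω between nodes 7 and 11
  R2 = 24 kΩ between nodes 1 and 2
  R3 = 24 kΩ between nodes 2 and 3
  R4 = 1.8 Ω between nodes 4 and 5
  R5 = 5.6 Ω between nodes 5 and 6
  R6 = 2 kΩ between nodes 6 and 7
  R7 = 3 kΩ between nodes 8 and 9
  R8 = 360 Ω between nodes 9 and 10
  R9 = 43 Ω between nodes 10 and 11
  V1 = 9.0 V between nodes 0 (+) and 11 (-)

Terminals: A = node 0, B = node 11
Nodal analysis, taking node 11 as the 0 V reference.
Source V1 fixes V_0 = 9 V.
KCL at each unknown node (sum of currents leaving = 0; resistances in Ω):
  Node 1: (V_1 - 9)/2200 + (V_1 - V_2)/24000 + (V_1 - V_5)/39 = 0
  Node 2: (V_2 - V_1)/24000 + (V_2 - V_3)/24000 + (V_2 - V_6)/2.4 = 0
  Node 3: (V_3 - V_2)/24000 + (V_3 - V_7)/160 = 0
  Node 4: (V_4 - V_5)/1.8 + (V_4 - 9)/1100 + (V_4 - V_8)/6200 = 0
  Node 5: (V_5 - V_4)/1.8 + (V_5 - V_6)/5.6 + (V_5 - V_1)/39 + (V_5 - V_9)/2.7 = 0
  Node 6: (V_6 - V_5)/5.6 + (V_6 - V_7)/2000 + (V_6 - V_2)/2.4 + (V_6 - V_10)/240 = 0
  Node 7: (V_7 - V_6)/2000 + (V_7 - V_3)/160 + (V_7 - 0)/1.5 = 0
  Node 8: (V_8 - V_9)/3000 + (V_8 - V_4)/6200 = 0
  Node 9: (V_9 - V_8)/3000 + (V_9 - V_10)/360 + (V_9 - V_5)/2.7 = 0
  Node 10: (V_10 - V_9)/360 + (V_10 - 0)/43 + (V_10 - V_6)/240 = 0
Collecting terms (coefficients in siemens):
  0.02614·V_1 - 0.00004167·V_2 - 0.02564·V_5 = 0.004091
  0.4168·V_2 - 0.00004167·V_1 - 0.00004167·V_3 - 0.4167·V_6 = 0
  0.006292·V_3 - 0.00004167·V_2 - 0.00625·V_7 = 0
  0.5566·V_4 - 0.5556·V_5 - 0.0001613·V_8 = 0.008182
  1.13·V_5 - 0.02564·V_1 - 0.5556·V_4 - 0.1786·V_6 - 0.3704·V_9 = 0
  0.5999·V_6 - 0.4167·V_2 - 0.1786·V_5 - 0.0005·V_7 - 0.004167·V_10 = 0
  0.6734·V_7 - 0.00625·V_3 - 0.0005·V_6 = 0
  0.0004946·V_8 - 0.0001613·V_4 - 0.0003333·V_9 = 0
  0.3735·V_9 - 0.3704·V_5 - 0.0003333·V_8 - 0.002778·V_10 = 0
  0.0302·V_10 - 0.004167·V_6 - 0.002778·V_9 = 0
Solving these 10 simultaneous equations (Gaussian elimination) gives:
  V_1 = 1.831 V, V_2 = 1.669 V, V_3 = 0.0124 V, V_4 = 1.716 V
  V_5 = 1.704 V, V_6 = 1.669 V, V_7 = 0.001354 V, V_8 = 1.701 V
  V_9 = 1.694 V, V_10 = 0.3861 V
Power in each resistor, P = (ΔV)²/R:
  P_R1 = (9 - 1.831)²/2200 = 0.02336 W
  P_R2 = (1.831 - 1.669)²/24000 = 0.000001093 W
  P_R3 = (1.669 - 0.0124)²/24000 = 0.0001143 W
  P_R4 = (1.716 - 1.704)²/1.8 = 0.00007888 W
  P_R5 = (1.704 - 1.669)²/5.6 = 0.0002181 W
  P_R6 = (1.669 - 0.001354)²/2000 = 0.00139 W
  P_R7 = (1.701 - 1.694)²/3000 = 0.00000001672 W
  P_R8 = (1.694 - 0.3861)²/360 = 0.004752 W
  P_R9 = (0.3861 - 0)²/43 = 0.003466 W
  P_R10 = (9 - 1.716)²/1100 = 0.04824 W
  P_R11 = (1.831 - 1.704)²/39 = 0.0004125 W
  P_R12 = (1.669 - 1.669)²/2.4 = 0.000000009305 W
  P_R13 = (0.0124 - 0.001354)²/160 = 0.000000762 W
  P_R14 = (1.716 - 1.701)²/6200 = 0.00000003455 W
  P_R15 = (1.704 - 1.694)²/2.7 = 0.00003559 W
  P_R16 = (1.669 - 0.3861)²/240 = 0.006856 W
  P_R17 = (0.001354 - 0)²/1.5 = 0.000001222 W
P_total = P_R1 + P_R2 + P_R3 + P_R4 + P_R5 + P_R6 + P_R7 + P_R8 + P_R9 + P_R10 + P_R11 + P_R12 + P_R13 + P_R14 + P_R15 + P_R16 + P_R17 = 0.08893 W

Final answer: 0.08893 W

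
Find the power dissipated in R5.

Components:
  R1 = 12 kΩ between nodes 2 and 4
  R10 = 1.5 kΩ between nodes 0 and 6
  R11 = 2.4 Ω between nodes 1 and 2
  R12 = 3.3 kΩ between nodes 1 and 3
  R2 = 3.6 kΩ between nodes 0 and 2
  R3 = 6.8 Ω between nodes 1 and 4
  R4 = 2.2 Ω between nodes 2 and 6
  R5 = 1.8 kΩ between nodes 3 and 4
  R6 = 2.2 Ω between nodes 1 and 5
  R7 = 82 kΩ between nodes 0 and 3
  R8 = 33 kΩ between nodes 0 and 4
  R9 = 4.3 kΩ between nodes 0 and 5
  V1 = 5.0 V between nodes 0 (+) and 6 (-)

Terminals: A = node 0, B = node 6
Nodal analysis, taking node 6 as the 0 V reference.
Source V1 fixes V_0 = 5 V.
KCL at each unknown node (sum of currents leaving = 0; resistances in Ω):
  Node 1: (V_1 - V_4)/6.8 + (V_1 - V_5)/2.2 + (V_1 - V_2)/2.4 + (V_1 - V_3)/3300 = 0
  Node 2: (V_2 - V_4)/12000 + (V_2 - 5)/3600 + (V_2 - 0)/2.2 + (V_2 - V_1)/2.4 = 0
  Node 3: (V_3 - V_4)/1800 + (V_3 - 5)/82000 + (V_3 - V_1)/3300 = 0
  Node 4: (V_4 - V_2)/12000 + (V_4 - V_1)/6.8 + (V_4 - V_3)/1800 + (V_4 - 5)/33000 = 0
  Node 5: (V_5 - V_1)/2.2 + (V_5 - 5)/4300 = 0
Collecting terms (coefficients in siemens):
  1.019·V_1 - 0.4167·V_2 - 0.000303·V_3 - 0.1471·V_4 - 0.4545·V_5 = 0
  0.8716·V_2 - 0.4167·V_1 - 0.00008333·V_4 = 0.001389
  0.0008708·V_3 - 0.000303·V_1 - 0.0005556·V_4 = 0.00006098
  0.1477·V_4 - 0.1471·V_1 - 0.00008333·V_2 - 0.0005556·V_3 = 0.0001515
  0.4548·V_5 - 0.4545·V_1 = 0.001163
Solving these 5 simultaneous equations (Gaussian elimination) gives:
  V_1 = 0.009359 V, V_2 = 0.006069 V, V_3 = 0.08007 V, V_4 = 0.01065 V
  V_5 = 0.01191 V
I_R5 = (V_3 - V_4)/R5 = (0.08007 - 0.01065)/1800 = 0.00003857 A
P_R5 = I_R5² × R5 = (0.00003857)² × 1800 = 0.000002678 W

Final answer: 2.678e-06 W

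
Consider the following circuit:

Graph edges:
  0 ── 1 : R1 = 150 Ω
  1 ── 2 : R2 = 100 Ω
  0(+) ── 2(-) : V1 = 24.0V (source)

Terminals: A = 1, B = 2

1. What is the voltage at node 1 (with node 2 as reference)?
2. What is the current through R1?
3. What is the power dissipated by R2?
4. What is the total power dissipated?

Nodal analysis, taking node 2 as the 0 V reference.
Source V1 fixes V_0 = 24 V.
KCL at each unknown node (sum of currents leaving = 0; resistances in Ω):
  Node 1: (V_1 - 24)/150 + (V_1 - 0)/100 = 0
Collecting terms: 0.01667 × V_1 = 0.16  =>  V_1 = 9.6 V
Part 1:
  Read off the nodal solution: V_1 = 9.6 V
Part 2:
  I_R1 = (V_0 - V_1)/R1 = (24 - 9.6)/150 = 0.096 A
  Magnitude: I_R1 = 0.096 A
Part 3:
  I_R2 = (V_1 - V_2)/R2 = (9.6 - 0)/100 = 0.096 A
  P_R2 = I_R2² × R2 = (0.096)² × 100 = 0.9216 W
Part 4:
  Power in each resistor, P = (ΔV)²/R:
    P_R1 = (24 - 9.6)²/150 = 1.382 W
    P_R2 = (9.6 - 0)²/100 = 0.9216 W
  P_total = P_R1 + P_R2 = 2.304 W

Final answers:
1. V_1 = 9.6 V
2. I_R1 = 0.096 A
3. P_R2 = 0.9216 W
4. P_total = 2.304 W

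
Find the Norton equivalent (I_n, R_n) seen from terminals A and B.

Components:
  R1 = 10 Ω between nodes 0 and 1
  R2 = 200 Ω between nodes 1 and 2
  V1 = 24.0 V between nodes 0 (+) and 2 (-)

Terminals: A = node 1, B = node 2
Find the Thévenin equivalent first; then I_n = V_th/R_th and R_n = R_th.
Step 1 — V_th is the open-circuit voltage V_A - V_B (nothing connected across the terminals).
Nodal analysis, taking node 2 as the 0 V reference.
Source V1 fixes V_0 = 24 V.
KCL at each unknown node (sum of currents leaving = 0; resistances in Ω):
  Node 1: (V_1 - 24)/10 + (V_1 - 0)/200 = 0
Collecting terms: 0.105 × V_1 = 2.4  =>  V_1 = 22.86 V
V_th = V_1 - V_2 = 22.86 - 0 = 22.86 V
Step 2 — R_th: zero the source — replace V1 by a short circuit (node 2 merges into node 0) — and find the resistance seen between A (node 1) and B (node 0).
Reduce the network between node 1 (A) and node 0 (B) by series/parallel combination:
  Rp1 = R1 ‖ R2 (parallel, both between nodes 0 and 1) = 1/(1/10 + 1/200) = 9.524 Ω
R_th = 9.524 Ω
I_n = V_th/R_th = 22.86/9.524 = 2.4 A, and R_n = R_th = 9.524 Ω

Final answer: I_n = 2.4 A, R_n = 9.524 Ω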